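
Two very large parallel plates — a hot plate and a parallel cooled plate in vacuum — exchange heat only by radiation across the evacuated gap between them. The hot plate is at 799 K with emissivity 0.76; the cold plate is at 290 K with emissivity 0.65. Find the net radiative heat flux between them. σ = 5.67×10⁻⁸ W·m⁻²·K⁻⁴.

For two infinite grey parallel plates, q = σ(T₁⁴ − T₂⁴)/(1/ε₁ + 1/ε₂ − 1).
T₁⁴ − T₂⁴ = 4.076×10¹¹ − 7.073×10⁹ = 4.005×10¹¹ K⁴.
1/ε₁ + 1/ε₂ − 1 = 1.316 + 1.538 − 1 = 1.854.
q = 5.67×10⁻⁸ × 4.005×10¹¹ / 1.854.

q ≈ 12200 W/m²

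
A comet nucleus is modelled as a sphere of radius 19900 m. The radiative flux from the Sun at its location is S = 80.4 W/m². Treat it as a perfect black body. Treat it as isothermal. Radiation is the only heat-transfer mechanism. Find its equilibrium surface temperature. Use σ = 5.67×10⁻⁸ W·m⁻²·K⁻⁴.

At equilibrium, absorbed power = emitted power.
Absorbing cross-section = πr² = 1.244×10⁹ m²; emitting surface = 4πr² = 4.976×10⁹ m² (ratio 4).
S·A_cross = εσ·A_surf·T⁴  ⇒  T⁴ = S/(4σ).
T⁴ = 1.00·80.4/(4·5.67×10⁻⁸) = 3.545×10⁸ K⁴.
T = (3.545×10⁸)^(1/4).

T ≈ 137 K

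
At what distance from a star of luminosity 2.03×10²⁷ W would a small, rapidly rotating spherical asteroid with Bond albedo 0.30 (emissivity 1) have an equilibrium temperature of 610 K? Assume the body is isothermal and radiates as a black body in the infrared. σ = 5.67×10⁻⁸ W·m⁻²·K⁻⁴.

d ≈ 6.00×10¹⁰ m

For an isothermal black-emitting sphere, (1−a)S·πr² = σ·4πr²·T⁴ ⇒ S = 4σT⁴/(1−a).
S = 4·5.67×10⁻⁸·(610)⁴/0.700 = 44860 W/m².
Flux falls as S = L/(4πd²), so d = √(L/(4πS)) = √(2.03×10²⁷/(4π·44860)).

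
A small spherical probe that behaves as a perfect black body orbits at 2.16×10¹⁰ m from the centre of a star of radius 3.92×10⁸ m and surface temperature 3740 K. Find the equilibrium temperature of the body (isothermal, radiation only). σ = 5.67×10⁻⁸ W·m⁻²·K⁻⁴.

T ≈ 356 K

The star's surface emits σT_*⁴; at distance d the flux is S = σT_*⁴(R_*/d)².
S = 5.67×10⁻⁸·(3740)⁴·(3.92×10⁸/2.16×10¹⁰)² = 3654 W/m².
For an isothermal sphere T⁴ = (1−a)S/(4σ) = 1.611×10¹⁰ K⁴.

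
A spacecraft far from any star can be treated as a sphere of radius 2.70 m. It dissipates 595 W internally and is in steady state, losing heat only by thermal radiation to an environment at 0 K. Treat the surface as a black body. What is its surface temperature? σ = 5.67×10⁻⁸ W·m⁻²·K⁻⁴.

T ≈ 103 K

Steady state: internal power = radiated power, P = εσA T⁴.
Radiating area A = 4πr² = 91.61 m².
T⁴ = P/(εσA) = 595/(1.0·5.67×10⁻⁸·91.61) = 1.146×10⁸ K⁴.
T = (1.146×10⁸)^(1/4).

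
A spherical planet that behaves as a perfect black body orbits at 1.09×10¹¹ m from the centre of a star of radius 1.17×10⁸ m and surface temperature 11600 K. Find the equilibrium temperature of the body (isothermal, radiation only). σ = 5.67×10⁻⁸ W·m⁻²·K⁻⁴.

T ≈ 269 K

The star's surface emits σT_*⁴; at distance d the flux is S = σT_*⁴(R_*/d)².
S = 5.67×10⁻⁸·(11600)⁴·(1.17×10⁸/1.09×10¹¹)² = 1183 W/m².
For an isothermal sphere T⁴ = (1−a)S/(4σ) = 5.215×10⁹ K⁴.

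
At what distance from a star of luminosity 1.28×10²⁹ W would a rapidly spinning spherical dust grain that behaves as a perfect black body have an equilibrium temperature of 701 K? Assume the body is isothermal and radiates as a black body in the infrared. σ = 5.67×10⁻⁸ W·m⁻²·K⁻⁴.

For an isothermal black-emitting sphere, (1−a)S·πr² = σ·4πr²·T⁴ ⇒ S = 4σT⁴/(1−a).
S = 4·5.67×10⁻⁸·(701)⁴/1.00 = 54770 W/m².
Flux falls as S = L/(4πd²), so d = √(L/(4πS)) = √(1.28×10²⁹/(4π·54770)).

d ≈ 4.31×10¹¹ m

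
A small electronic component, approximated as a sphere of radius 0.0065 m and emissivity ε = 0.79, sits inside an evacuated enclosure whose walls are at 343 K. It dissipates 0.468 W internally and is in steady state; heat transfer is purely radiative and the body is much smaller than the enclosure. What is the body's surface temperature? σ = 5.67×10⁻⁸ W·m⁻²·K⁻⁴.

T ≈ 428 K

For a small grey body in a large enclosure, net radiated power = εσA(T⁴ − T_w⁴).
Steady state: P = εσA(T⁴ − T_w⁴) with A = 4πr² = 5.309×10⁻⁴ m².
T⁴ = P/(εσA) + T_w⁴ = 0.468/(0.79·5.67×10⁻⁸·5.309×10⁻⁴) + (343)⁴
    = 1.968×10¹⁰ + 1.384×10¹⁰ = 3.352×10¹⁰ K⁴.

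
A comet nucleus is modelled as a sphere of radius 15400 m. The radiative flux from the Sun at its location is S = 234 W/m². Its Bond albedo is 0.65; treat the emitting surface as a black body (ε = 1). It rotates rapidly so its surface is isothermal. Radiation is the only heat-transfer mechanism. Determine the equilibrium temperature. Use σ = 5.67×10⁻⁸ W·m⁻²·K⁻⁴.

At equilibrium, absorbed power = emitted power.
Absorbing cross-section = πr² = 7.451×10⁸ m²; emitting surface = 4πr² = 2.980×10⁹ m² (ratio 4).
(1−a)S·A_cross = εσ·A_surf·T⁴  ⇒  T⁴ = (1−a)S/(4σ).
T⁴ = 0.350·234/(4·5.67×10⁻⁸) = 3.611×10⁸ K⁴.
T = (3.611×10⁸)^(1/4).

T ≈ 138 K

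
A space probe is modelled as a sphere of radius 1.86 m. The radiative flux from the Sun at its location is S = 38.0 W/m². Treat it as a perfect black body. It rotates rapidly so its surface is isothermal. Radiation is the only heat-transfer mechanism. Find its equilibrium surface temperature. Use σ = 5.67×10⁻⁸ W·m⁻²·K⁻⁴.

T ≈ 114 K

At equilibrium, absorbed power = emitted power.
Absorbing cross-section = πr² = 10.87 m²; emitting surface = 4πr² = 43.47 m² (ratio 4).
S·A_cross = εσ·A_surf·T⁴  ⇒  T⁴ = S/(4σ).
T⁴ = 1.00·38.0/(4·5.67×10⁻⁸) = 1.675×10⁸ K⁴.
T = (1.675×10⁸)^(1/4).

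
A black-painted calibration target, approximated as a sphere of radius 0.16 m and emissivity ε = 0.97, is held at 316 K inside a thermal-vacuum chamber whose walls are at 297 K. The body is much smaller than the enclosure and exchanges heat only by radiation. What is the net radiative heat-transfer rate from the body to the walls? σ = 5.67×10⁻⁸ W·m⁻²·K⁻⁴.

For a small grey body in a large enclosure: P_net = εσA(T_body⁴ − T_wall⁴).
A = 4πr² = 0.3217 m²; T_body⁴ − T_wall⁴ = 9.971×10⁹ − 7.781×10⁹ = 2.190×10⁹ K⁴.
|P_net| = 0.97·5.67×10⁻⁸·0.3217·2.190×10⁹.

P_net ≈ 38.8 W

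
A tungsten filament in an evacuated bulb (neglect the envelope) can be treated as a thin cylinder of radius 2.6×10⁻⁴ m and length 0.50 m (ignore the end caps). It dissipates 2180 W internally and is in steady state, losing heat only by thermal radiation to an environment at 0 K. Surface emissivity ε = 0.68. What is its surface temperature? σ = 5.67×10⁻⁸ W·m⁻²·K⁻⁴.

Steady state: internal power = radiated power, P = εσA T⁴.
Radiating area A = 2πrL = 8.168×10⁻⁴ m².
T⁴ = P/(εσA) = 2180/(0.68·5.67×10⁻⁸·8.168×10⁻⁴) = 6.922×10¹³ K⁴.
T = (6.922×10¹³)^(1/4).

T ≈ 2880 K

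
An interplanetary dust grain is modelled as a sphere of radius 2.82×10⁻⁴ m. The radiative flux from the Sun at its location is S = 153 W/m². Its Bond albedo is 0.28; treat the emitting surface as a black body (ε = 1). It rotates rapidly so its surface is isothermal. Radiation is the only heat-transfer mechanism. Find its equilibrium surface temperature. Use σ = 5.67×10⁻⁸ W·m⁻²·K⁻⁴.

T ≈ 148 K

At equilibrium, absorbed power = emitted power.
Absorbing cross-section = πr² = 2.498×10⁻⁷ m²; emitting surface = 4πr² = 9.993×10⁻⁷ m² (ratio 4).
(1−a)S·A_cross = εσ·A_surf·T⁴  ⇒  T⁴ = (1−a)S/(4σ).
T⁴ = 0.720·153/(4·5.67×10⁻⁸) = 4.857×10⁸ K⁴.
T = (4.857×10⁸)^(1/4).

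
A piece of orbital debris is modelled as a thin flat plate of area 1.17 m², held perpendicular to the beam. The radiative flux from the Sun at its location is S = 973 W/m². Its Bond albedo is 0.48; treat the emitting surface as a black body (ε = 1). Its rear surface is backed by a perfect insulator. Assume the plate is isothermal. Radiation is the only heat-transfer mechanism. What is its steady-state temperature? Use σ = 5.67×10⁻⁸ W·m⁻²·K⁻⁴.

At equilibrium, absorbed power = emitted power.
Absorbing cross-section = A = 1.170 m²; emitting surface = A = 1.170 m² (ratio 1).
(1−a)S·A_cross = εσ·A_surf·T⁴  ⇒  T⁴ = (1−a)S/(1σ).
T⁴ = 0.520·973/(1·5.67×10⁻⁸) = 8.923×10⁹ K⁴.
T = (8.923×10⁹)^(1/4).

T ≈ 307 K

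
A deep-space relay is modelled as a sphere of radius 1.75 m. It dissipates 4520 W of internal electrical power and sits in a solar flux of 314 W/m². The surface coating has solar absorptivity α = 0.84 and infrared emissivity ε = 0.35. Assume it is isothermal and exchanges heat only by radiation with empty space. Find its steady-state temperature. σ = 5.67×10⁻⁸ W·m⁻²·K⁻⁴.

T ≈ 310 K

At steady state, absorbed solar power + internal power = radiated power.
Absorbed: α·S·A_cross = 0.84·314·9.621 = 2538 W (cross-section πr²).
Total input = 2538 + 4520 = 7058 W.
Radiated: εσ·A_surf·T⁴ with A_surf = 4πr² = 38.48 m².
T⁴ = 7058/(0.35·5.67×10⁻⁸·38.48) = 9.241×10⁹ K⁴.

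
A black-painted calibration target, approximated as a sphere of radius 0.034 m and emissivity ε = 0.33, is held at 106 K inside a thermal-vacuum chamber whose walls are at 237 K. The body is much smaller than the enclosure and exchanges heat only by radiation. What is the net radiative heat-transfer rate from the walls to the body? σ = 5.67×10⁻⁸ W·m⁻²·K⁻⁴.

For a small grey body in a large enclosure: P_net = εσA(T_body⁴ − T_wall⁴).
A = 4πr² = 0.01453 m²; T_body⁴ − T_wall⁴ = 1.262×10⁸ − 3.155×10⁹ = -3.029×10⁹ K⁴.
|P_net| = 0.33·5.67×10⁻⁸·0.01453·3.029×10⁹.

P_net ≈ 0.823 W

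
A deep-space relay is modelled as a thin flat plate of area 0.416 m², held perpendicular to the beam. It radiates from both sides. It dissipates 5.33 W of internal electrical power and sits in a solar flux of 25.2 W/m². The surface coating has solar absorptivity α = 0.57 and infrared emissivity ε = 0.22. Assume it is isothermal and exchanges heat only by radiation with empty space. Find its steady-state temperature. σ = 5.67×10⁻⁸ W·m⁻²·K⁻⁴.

T ≈ 182 K

At steady state, absorbed solar power + internal power = radiated power.
Absorbed: α·S·A_cross = 0.57·25.2·0.4160 = 5.975 W (cross-section A).
Total input = 5.975 + 5.33 = 11.31 W.
Radiated: εσ·A_surf·T⁴ with A_surf = 2A = 0.8320 m².
T⁴ = 11.31/(0.22·5.67×10⁻⁸·0.8320) = 1.089×10⁹ K⁴.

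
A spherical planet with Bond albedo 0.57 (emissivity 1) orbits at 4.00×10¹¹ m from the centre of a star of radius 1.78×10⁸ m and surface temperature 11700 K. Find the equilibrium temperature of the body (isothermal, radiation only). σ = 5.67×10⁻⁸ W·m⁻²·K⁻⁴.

The star's surface emits σT_*⁴; at distance d the flux is S = σT_*⁴(R_*/d)².
S = 5.67×10⁻⁸·(11700)⁴·(1.78×10⁸/4.00×10¹¹)² = 210.4 W/m².
For an isothermal sphere T⁴ = (1−a)S/(4σ) = 3.989×10⁸ K⁴.

T ≈ 141 K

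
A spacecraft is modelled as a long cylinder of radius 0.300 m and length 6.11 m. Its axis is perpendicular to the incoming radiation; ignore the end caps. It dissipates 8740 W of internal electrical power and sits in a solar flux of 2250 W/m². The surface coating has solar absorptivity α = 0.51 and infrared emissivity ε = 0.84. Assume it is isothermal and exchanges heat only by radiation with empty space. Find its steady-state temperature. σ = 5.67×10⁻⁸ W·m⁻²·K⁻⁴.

T ≈ 392 K

At steady state, absorbed solar power + internal power = radiated power.
Absorbed: α·S·A_cross = 0.51·2250·3.666 = 4207 W (cross-section 2rL).
Total input = 4207 + 8740 = 12950 W.
Radiated: εσ·A_surf·T⁴ with A_surf = 2πrL = 11.52 m².
T⁴ = 12950/(0.84·5.67×10⁻⁸·11.52) = 2.360×10¹⁰ K⁴.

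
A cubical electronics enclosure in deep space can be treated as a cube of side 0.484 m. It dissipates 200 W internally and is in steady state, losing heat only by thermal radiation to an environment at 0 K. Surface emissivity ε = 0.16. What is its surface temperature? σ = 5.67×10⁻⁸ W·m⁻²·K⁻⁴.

Steady state: internal power = radiated power, P = εσA T⁴.
Radiating area A = 6L² = 1.406 m².
T⁴ = P/(εσA) = 200/(0.16·5.67×10⁻⁸·1.406) = 1.569×10¹⁰ K⁴.
T = (1.569×10¹⁰)^(1/4).

T ≈ 354 K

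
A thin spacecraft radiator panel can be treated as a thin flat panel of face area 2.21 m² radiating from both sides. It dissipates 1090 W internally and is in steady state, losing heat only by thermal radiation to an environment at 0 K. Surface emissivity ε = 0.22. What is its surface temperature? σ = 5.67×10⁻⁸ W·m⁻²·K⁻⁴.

T ≈ 375 K

Steady state: internal power = radiated power, P = εσA T⁴.
Radiating area A = 2·2.21 = 4.420 m².
T⁴ = P/(εσA) = 1090/(0.22·5.67×10⁻⁸·4.420) = 1.977×10¹⁰ K⁴.
T = (1.977×10¹⁰)^(1/4).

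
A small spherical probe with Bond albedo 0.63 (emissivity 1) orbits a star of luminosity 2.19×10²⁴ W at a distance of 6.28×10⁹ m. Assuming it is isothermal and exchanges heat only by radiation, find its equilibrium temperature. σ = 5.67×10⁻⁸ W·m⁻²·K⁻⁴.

First find the stellar flux at distance d: S = L/(4πd²) = 2.19×10²⁴/(4π·(6.28×10⁹)²) = 4419 W/m².
For an isothermal sphere, absorbed (1−a)S·πr² = emitted σ·4πr²·T⁴, so T⁴ = (1−a)S/(4σ).
T⁴ = 0.370·4419/(4·5.67×10⁻⁸) = 7.209×10⁹ K⁴.

T ≈ 291 K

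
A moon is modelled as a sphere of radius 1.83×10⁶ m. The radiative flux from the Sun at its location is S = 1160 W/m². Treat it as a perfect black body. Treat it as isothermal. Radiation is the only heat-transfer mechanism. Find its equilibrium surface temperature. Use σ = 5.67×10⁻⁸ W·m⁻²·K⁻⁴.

T ≈ 267 K

At equilibrium, absorbed power = emitted power.
Absorbing cross-section = πr² = 1.052×10¹³ m²; emitting surface = 4πr² = 4.208×10¹³ m² (ratio 4).
S·A_cross = εσ·A_surf·T⁴  ⇒  T⁴ = S/(4σ).
T⁴ = 1.00·1160/(4·5.67×10⁻⁸) = 5.115×10⁹ K⁴.
T = (5.115×10⁹)^(1/4).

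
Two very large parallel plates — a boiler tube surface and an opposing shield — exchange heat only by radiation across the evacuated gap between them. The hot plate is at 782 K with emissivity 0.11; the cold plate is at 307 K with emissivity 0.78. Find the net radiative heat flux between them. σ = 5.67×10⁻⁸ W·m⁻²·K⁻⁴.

q ≈ 2210 W/m²

For two infinite grey parallel plates, q = σ(T₁⁴ − T₂⁴)/(1/ε₁ + 1/ε₂ − 1).
T₁⁴ − T₂⁴ = 3.740×10¹¹ − 8.883×10⁹ = 3.651×10¹¹ K⁴.
1/ε₁ + 1/ε₂ − 1 = 9.091 + 1.282 − 1 = 9.373.
q = 5.67×10⁻⁸ × 3.651×10¹¹ / 9.373.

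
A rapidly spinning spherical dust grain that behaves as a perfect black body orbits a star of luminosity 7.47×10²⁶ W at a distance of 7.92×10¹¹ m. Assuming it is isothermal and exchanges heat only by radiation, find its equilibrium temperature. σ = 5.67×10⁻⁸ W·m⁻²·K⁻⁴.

T ≈ 143 K

First find the stellar flux at distance d: S = L/(4πd²) = 7.47×10²⁶/(4π·(7.92×10¹¹)²) = 94.77 W/m².
For an isothermal sphere, absorbed (1−a)S·πr² = emitted σ·4πr²·T⁴, so T⁴ = (1−a)S/(4σ).
T⁴ = 1.00·94.77/(4·5.67×10⁻⁸) = 4.178×10⁸ K⁴.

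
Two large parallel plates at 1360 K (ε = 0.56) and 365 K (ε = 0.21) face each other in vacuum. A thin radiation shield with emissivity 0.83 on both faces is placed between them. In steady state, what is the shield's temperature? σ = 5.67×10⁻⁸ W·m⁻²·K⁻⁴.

In steady state the net flux on the hot side equals that on the cold side.
σ(T₁⁴−T_s⁴)/D₁ = σ(T_s⁴−T₂⁴)/D₂, with D₁ = 1/ε₁+1/ε_s−1 = 1.991, D₂ = 1/ε_s+1/ε₂−1 = 4.967.
Solve for T_s⁴: T_s⁴ = (D₂·T₁⁴ + D₁·T₂⁴)/(D₁+D₂) = 2.447×10¹² K⁴.

T_s ≈ 1250 K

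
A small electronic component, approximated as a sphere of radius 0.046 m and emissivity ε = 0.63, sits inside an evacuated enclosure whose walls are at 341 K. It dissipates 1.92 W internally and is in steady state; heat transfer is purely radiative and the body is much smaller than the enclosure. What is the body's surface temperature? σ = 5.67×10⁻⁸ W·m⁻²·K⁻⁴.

T ≈ 353 K

For a small grey body in a large enclosure, net radiated power = εσA(T⁴ − T_w⁴).
Steady state: P = εσA(T⁴ − T_w⁴) with A = 4πr² = 0.02659 m².
T⁴ = P/(εσA) + T_w⁴ = 1.92/(0.63·5.67×10⁻⁸·0.02659) + (341)⁴
    = 2.021×10⁹ + 1.352×10¹⁰ = 1.554×10¹⁰ K⁴.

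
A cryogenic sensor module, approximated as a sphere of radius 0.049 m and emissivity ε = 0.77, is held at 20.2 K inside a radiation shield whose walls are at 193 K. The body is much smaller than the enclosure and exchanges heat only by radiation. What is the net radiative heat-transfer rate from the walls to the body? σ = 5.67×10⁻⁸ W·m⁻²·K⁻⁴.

For a small grey body in a large enclosure: P_net = εσA(T_body⁴ − T_wall⁴).
A = 4πr² = 0.03017 m²; T_body⁴ − T_wall⁴ = 1.665×10⁵ − 1.387×10⁹ = -1.387×10⁹ K⁴.
|P_net| = 0.77·5.67×10⁻⁸·0.03017·1.387×10⁹.

P_net ≈ 1.83 W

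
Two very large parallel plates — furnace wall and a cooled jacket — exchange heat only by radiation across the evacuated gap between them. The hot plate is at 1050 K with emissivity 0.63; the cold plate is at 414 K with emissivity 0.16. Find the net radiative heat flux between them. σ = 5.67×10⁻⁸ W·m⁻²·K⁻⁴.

q ≈ 9840 W/m²

For two infinite grey parallel plates, q = σ(T₁⁴ − T₂⁴)/(1/ε₁ + 1/ε₂ − 1).
T₁⁴ − T₂⁴ = 1.216×10¹² − 2.938×10¹⁰ = 1.186×10¹² K⁴.
1/ε₁ + 1/ε₂ − 1 = 1.587 + 6.250 − 1 = 6.837.
q = 5.67×10⁻⁸ × 1.186×10¹² / 6.837.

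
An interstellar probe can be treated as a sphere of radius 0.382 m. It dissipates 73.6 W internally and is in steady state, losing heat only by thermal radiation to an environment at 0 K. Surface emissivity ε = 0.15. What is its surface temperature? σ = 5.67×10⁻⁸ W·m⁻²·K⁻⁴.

T ≈ 262 K

Steady state: internal power = radiated power, P = εσA T⁴.
Radiating area A = 4πr² = 1.834 m².
T⁴ = P/(εσA) = 73.6/(0.15·5.67×10⁻⁸·1.834) = 4.719×10⁹ K⁴.
T = (4.719×10⁹)^(1/4).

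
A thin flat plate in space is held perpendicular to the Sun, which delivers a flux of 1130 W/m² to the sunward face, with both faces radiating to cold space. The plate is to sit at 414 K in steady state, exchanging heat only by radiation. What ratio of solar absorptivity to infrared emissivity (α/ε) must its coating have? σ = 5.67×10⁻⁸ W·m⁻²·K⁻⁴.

Balance: αS·A = εσ·2A·T⁴ ⇒ α/ε = 2σT⁴/S.
α/ε = 2·5.67×10⁻⁸·(414)⁴/1130 = 2·5.67×10⁻⁸·2.938×10¹⁰/1130.

α/ε ≈ 2.95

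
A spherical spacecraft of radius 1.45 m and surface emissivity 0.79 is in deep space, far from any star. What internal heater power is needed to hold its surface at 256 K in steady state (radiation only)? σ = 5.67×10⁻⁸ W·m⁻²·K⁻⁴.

P ≈ 5080 W

P = εσ·4πr²·T⁴.
4πr² = 26.42 m²; T⁴ = 4.295×10⁹ K⁴.
P = 0.79·5.67×10⁻⁸·26.42·4.295×10⁹.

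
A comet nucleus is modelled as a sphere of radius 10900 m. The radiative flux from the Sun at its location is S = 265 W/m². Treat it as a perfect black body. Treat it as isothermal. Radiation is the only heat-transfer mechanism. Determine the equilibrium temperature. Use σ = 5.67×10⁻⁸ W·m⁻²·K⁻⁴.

T ≈ 185 K

At equilibrium, absorbed power = emitted power.
Absorbing cross-section = πr² = 3.733×10⁸ m²; emitting surface = 4πr² = 1.493×10⁹ m² (ratio 4).
S·A_cross = εσ·A_surf·T⁴  ⇒  T⁴ = S/(4σ).
T⁴ = 1.00·265/(4·5.67×10⁻⁸) = 1.168×10⁹ K⁴.
T = (1.168×10⁹)^(1/4).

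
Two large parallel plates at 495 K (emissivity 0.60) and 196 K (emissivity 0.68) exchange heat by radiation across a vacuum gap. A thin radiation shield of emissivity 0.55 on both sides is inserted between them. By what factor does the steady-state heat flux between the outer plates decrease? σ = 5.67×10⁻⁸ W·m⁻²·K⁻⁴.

factor ≈ 2.23

Without shield: q₀ = σΔ(T⁴)/(1/ε₁+1/ε₂−1) with denominator 2.137.
With shield the two gaps are in series; the resistances add: (1/ε₁+1/ε_s−1)+(1/ε_s+1/ε₂−1) = 2.485+2.289 = 4.774.
Heat-flux ratio q₀/q = 4.774/2.137.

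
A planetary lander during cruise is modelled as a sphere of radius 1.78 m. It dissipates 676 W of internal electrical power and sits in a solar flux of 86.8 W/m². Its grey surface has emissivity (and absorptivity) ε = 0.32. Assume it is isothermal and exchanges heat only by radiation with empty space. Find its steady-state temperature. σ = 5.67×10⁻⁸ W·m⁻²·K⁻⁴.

T ≈ 191 K

At steady state, absorbed solar power + internal power = radiated power.
Absorbed: α·S·A_cross = 0.32·86.8·9.954 = 276.5 W (cross-section πr²).
Total input = 276.5 + 676 = 952.5 W.
Radiated: εσ·A_surf·T⁴ with A_surf = 4πr² = 39.82 m².
T⁴ = 952.5/(0.32·5.67×10⁻⁸·39.82) = 1.318×10⁹ K⁴.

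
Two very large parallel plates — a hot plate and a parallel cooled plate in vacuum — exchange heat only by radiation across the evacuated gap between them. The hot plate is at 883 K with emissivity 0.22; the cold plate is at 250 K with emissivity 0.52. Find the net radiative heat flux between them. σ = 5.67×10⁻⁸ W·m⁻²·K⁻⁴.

q ≈ 6260 W/m²

For two infinite grey parallel plates, q = σ(T₁⁴ − T₂⁴)/(1/ε₁ + 1/ε₂ − 1).
T₁⁴ − T₂⁴ = 6.079×10¹¹ − 3.906×10⁹ = 6.040×10¹¹ K⁴.
1/ε₁ + 1/ε₂ − 1 = 4.545 + 1.923 − 1 = 5.469.
q = 5.67×10⁻⁸ × 6.040×10¹¹ / 5.469.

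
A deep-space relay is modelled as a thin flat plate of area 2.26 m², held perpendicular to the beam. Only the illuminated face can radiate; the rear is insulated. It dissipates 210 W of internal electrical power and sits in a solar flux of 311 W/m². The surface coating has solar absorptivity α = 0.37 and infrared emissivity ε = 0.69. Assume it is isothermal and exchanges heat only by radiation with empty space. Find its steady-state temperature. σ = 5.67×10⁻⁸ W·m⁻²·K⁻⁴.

T ≈ 270 K

At steady state, absorbed solar power + internal power = radiated power.
Absorbed: α·S·A_cross = 0.37·311·2.260 = 260.1 W (cross-section A).
Total input = 260.1 + 210 = 470.1 W.
Radiated: εσ·A_surf·T⁴ with A_surf = A = 2.260 m².
T⁴ = 470.1/(0.69·5.67×10⁻⁸·2.260) = 5.316×10⁹ K⁴.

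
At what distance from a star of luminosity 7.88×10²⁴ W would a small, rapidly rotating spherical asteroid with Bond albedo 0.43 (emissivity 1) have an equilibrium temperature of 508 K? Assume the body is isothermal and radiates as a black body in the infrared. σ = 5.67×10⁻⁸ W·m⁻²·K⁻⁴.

d ≈ 4.86×10⁹ m

For an isothermal black-emitting sphere, (1−a)S·πr² = σ·4πr²·T⁴ ⇒ S = 4σT⁴/(1−a).
S = 4·5.67×10⁻⁸·(508)⁴/0.570 = 26500 W/m².
Flux falls as S = L/(4πd²), so d = √(L/(4πS)) = √(7.88×10²⁴/(4π·26500)).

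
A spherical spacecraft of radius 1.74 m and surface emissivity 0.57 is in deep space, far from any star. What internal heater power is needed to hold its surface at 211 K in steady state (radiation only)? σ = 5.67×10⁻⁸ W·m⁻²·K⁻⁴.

P ≈ 2440 W

P = εσ·4πr²·T⁴.
4πr² = 38.05 m²; T⁴ = 1.982×10⁹ K⁴.
P = 0.57·5.67×10⁻⁸·38.05·1.982×10⁹.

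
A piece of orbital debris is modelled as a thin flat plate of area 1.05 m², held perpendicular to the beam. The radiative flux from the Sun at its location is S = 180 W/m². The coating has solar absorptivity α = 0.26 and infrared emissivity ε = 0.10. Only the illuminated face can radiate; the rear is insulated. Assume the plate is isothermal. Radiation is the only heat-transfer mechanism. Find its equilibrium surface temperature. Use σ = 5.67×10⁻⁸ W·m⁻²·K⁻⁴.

T ≈ 301 K

At equilibrium, absorbed power = emitted power.
Absorbing cross-section = A = 1.050 m²; emitting surface = A = 1.050 m² (ratio 1).
αS·A_cross = εσ·A_surf·T⁴  ⇒  T⁴ = αS/(ε·1σ).
T⁴ = 0.260·180/(0.10·1·5.67×10⁻⁸) = 8.254×10⁹ K⁴.
T = (8.254×10⁹)^(1/4).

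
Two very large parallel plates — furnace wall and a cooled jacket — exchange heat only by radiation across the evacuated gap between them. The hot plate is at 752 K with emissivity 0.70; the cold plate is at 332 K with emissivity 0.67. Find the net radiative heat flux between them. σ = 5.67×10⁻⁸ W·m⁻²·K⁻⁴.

For two infinite grey parallel plates, q = σ(T₁⁴ − T₂⁴)/(1/ε₁ + 1/ε₂ − 1).
T₁⁴ − T₂⁴ = 3.198×10¹¹ − 1.215×10¹⁰ = 3.076×10¹¹ K⁴.
1/ε₁ + 1/ε₂ − 1 = 1.429 + 1.493 − 1 = 1.921.
q = 5.67×10⁻⁸ × 3.076×10¹¹ / 1.921.

q ≈ 9080 W/m²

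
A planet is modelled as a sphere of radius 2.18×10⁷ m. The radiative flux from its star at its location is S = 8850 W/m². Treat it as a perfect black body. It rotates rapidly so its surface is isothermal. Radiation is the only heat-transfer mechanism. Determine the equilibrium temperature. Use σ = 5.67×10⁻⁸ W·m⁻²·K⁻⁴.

At equilibrium, absorbed power = emitted power.
Absorbing cross-section = πr² = 1.493×10¹⁵ m²; emitting surface = 4πr² = 5.972×10¹⁵ m² (ratio 4).
S·A_cross = εσ·A_surf·T⁴  ⇒  T⁴ = S/(4σ).
T⁴ = 1.00·8850/(4·5.67×10⁻⁸) = 3.902×10¹⁰ K⁴.
T = (3.902×10¹⁰)^(1/4).

T ≈ 444 K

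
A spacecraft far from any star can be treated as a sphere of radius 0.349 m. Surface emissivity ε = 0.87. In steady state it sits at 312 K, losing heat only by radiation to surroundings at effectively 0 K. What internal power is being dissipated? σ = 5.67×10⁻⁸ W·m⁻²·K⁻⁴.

P ≈ 715 W

Steady state: P = εσA T⁴.
A = 4πr² = 1.531 m²; T⁴ = (312)⁴ = 9.476×10⁹ K⁴.
P = 0.87 × 5.67×10⁻⁸ × 1.531 × 9.476×10⁹.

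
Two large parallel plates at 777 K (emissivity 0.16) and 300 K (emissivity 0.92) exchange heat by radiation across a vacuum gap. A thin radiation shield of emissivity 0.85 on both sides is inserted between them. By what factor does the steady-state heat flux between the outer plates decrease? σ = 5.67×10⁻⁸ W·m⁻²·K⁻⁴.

factor ≈ 1.21

Without shield: q₀ = σΔ(T⁴)/(1/ε₁+1/ε₂−1) with denominator 6.337.
With shield the two gaps are in series; the resistances add: (1/ε₁+1/ε_s−1)+(1/ε_s+1/ε₂−1) = 6.426+1.263 = 7.690.
Heat-flux ratio q₀/q = 7.690/6.337.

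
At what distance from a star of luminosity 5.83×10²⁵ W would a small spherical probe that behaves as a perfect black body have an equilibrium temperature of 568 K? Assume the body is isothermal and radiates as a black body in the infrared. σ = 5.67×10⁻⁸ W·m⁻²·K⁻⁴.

d ≈ 1.40×10¹⁰ m

For an isothermal black-emitting sphere, (1−a)S·πr² = σ·4πr²·T⁴ ⇒ S = 4σT⁴/(1−a).
S = 4·5.67×10⁻⁸·(568)⁴/1.00 = 23610 W/m².
Flux falls as S = L/(4πd²), so d = √(L/(4πS)) = √(5.83×10²⁵/(4π·23610)).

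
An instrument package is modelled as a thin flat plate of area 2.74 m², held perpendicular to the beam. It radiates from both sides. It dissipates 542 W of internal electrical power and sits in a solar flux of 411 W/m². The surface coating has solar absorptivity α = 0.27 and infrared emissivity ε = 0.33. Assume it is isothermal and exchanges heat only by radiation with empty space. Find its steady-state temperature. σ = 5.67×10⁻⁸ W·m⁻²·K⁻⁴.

At steady state, absorbed solar power + internal power = radiated power.
Absorbed: α·S·A_cross = 0.27·411·2.740 = 304.1 W (cross-section A).
Total input = 304.1 + 542 = 846.1 W.
Radiated: εσ·A_surf·T⁴ with A_surf = 2A = 5.480 m².
T⁴ = 846.1/(0.33·5.67×10⁻⁸·5.480) = 8.251×10⁹ K⁴.

T ≈ 301 K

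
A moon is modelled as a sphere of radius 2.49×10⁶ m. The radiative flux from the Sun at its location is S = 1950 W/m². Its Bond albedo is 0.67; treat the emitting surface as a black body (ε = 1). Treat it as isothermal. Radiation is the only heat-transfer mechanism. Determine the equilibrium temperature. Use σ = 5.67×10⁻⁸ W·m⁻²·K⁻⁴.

At equilibrium, absorbed power = emitted power.
Absorbing cross-section = πr² = 1.948×10¹³ m²; emitting surface = 4πr² = 7.791×10¹³ m² (ratio 4).
(1−a)S·A_cross = εσ·A_surf·T⁴  ⇒  T⁴ = (1−a)S/(4σ).
T⁴ = 0.330·1950/(4·5.67×10⁻⁸) = 2.837×10⁹ K⁴.
T = (2.837×10⁹)^(1/4).

T ≈ 231 K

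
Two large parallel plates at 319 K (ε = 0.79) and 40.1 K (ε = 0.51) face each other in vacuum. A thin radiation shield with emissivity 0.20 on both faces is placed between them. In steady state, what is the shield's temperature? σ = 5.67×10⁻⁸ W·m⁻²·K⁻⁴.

T_s ≈ 272 K

In steady state the net flux on the hot side equals that on the cold side.
σ(T₁⁴−T_s⁴)/D₁ = σ(T_s⁴−T₂⁴)/D₂, with D₁ = 1/ε₁+1/ε_s−1 = 5.266, D₂ = 1/ε_s+1/ε₂−1 = 5.961.
Solve for T_s⁴: T_s⁴ = (D₂·T₁⁴ + D₁·T₂⁴)/(D₁+D₂) = 5.499×10⁹ K⁴.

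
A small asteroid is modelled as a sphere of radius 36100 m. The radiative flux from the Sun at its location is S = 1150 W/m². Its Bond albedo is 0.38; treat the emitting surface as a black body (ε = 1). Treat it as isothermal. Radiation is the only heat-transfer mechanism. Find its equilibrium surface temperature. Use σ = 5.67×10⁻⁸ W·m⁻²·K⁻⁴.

At equilibrium, absorbed power = emitted power.
Absorbing cross-section = πr² = 4.094×10⁹ m²; emitting surface = 4πr² = 1.638×10¹⁰ m² (ratio 4).
(1−a)S·A_cross = εσ·A_surf·T⁴  ⇒  T⁴ = (1−a)S/(4σ).
T⁴ = 0.620·1150/(4·5.67×10⁻⁸) = 3.144×10⁹ K⁴.
T = (3.144×10⁹)^(1/4).

T ≈ 237 K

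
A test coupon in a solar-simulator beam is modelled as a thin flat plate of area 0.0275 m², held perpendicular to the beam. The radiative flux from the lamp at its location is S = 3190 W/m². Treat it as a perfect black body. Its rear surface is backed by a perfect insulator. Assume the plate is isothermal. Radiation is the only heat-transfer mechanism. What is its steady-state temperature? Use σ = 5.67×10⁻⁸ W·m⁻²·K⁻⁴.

T ≈ 487 K

At equilibrium, absorbed power = emitted power.
Absorbing cross-section = A = 0.02750 m²; emitting surface = A = 0.02750 m² (ratio 1).
S·A_cross = εσ·A_surf·T⁴  ⇒  T⁴ = S/(1σ).
T⁴ = 1.00·3190/(1·5.67×10⁻⁸) = 5.626×10¹⁰ K⁴.
T = (5.626×10¹⁰)^(1/4).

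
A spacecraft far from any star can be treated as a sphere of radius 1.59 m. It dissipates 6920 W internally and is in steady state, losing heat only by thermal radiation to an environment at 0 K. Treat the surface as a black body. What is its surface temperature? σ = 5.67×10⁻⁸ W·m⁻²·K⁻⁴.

T ≈ 249 K

Steady state: internal power = radiated power, P = εσA T⁴.
Radiating area A = 4πr² = 31.77 m².
T⁴ = P/(εσA) = 6920/(1.0·5.67×10⁻⁸·31.77) = 3.842×10⁹ K⁴.
T = (3.842×10⁹)^(1/4).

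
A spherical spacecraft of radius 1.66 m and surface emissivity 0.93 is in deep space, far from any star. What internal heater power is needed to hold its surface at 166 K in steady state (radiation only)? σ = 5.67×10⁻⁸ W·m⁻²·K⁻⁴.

P ≈ 1390 W

P = εσ·4πr²·T⁴.
4πr² = 34.63 m²; T⁴ = 7.593×10⁸ K⁴.
P = 0.93·5.67×10⁻⁸·34.63·7.593×10⁸.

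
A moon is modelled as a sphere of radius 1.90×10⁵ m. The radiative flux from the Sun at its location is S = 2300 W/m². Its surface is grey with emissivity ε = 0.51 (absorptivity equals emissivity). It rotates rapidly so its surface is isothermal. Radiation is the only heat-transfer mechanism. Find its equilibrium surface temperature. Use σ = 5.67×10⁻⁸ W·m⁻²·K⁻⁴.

T ≈ 317 K

At equilibrium, absorbed power = emitted power.
Absorbing cross-section = πr² = 1.134×10¹¹ m²; emitting surface = 4πr² = 4.536×10¹¹ m² (ratio 4).
εS·A_cross = εσ·A_surf·T⁴  ⇒  T⁴ = S/(4σ)   (ε cancels).
T⁴ = 2300/(4·5.67×10⁻⁸) = 1.014×10¹⁰ K⁴.
T = (1.014×10¹⁰)^(1/4).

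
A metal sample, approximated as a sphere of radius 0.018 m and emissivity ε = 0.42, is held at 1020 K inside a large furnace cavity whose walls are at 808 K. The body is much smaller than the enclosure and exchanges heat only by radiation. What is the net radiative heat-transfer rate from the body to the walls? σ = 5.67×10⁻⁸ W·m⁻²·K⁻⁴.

P_net ≈ 63.6 W

For a small grey body in a large enclosure: P_net = εσA(T_body⁴ − T_wall⁴).
A = 4πr² = 0.004072 m²; T_body⁴ − T_wall⁴ = 1.082×10¹² − 4.262×10¹¹ = 6.562×10¹¹ K⁴.
|P_net| = 0.42·5.67×10⁻⁸·0.004072·6.562×10¹¹.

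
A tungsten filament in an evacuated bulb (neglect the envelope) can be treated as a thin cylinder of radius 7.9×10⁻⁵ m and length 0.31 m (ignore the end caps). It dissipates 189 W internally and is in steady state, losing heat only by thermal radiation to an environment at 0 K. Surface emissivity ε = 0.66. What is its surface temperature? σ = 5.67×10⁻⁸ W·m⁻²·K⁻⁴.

T ≈ 2390 K

Steady state: internal power = radiated power, P = εσA T⁴.
Radiating area A = 2πrL = 1.539×10⁻⁴ m².
T⁴ = P/(εσA) = 189/(0.66·5.67×10⁻⁸·1.539×10⁻⁴) = 3.282×10¹³ K⁴.
T = (3.282×10¹³)^(1/4).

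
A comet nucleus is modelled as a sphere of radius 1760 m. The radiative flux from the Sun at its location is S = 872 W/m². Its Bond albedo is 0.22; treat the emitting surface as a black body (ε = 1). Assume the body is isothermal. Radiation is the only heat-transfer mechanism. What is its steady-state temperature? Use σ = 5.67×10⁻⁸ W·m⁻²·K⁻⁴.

T ≈ 234 K

At equilibrium, absorbed power = emitted power.
Absorbing cross-section = πr² = 9.731×10⁶ m²; emitting surface = 4πr² = 3.893×10⁷ m² (ratio 4).
(1−a)S·A_cross = εσ·A_surf·T⁴  ⇒  T⁴ = (1−a)S/(4σ).
T⁴ = 0.780·872/(4·5.67×10⁻⁸) = 2.999×10⁹ K⁴.
T = (2.999×10⁹)^(1/4).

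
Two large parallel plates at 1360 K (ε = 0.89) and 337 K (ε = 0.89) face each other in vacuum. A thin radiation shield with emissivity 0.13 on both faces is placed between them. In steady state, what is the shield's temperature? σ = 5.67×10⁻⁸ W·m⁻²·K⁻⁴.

T_s ≈ 1140 K

In steady state the net flux on the hot side equals that on the cold side.
σ(T₁⁴−T_s⁴)/D₁ = σ(T_s⁴−T₂⁴)/D₂, with D₁ = 1/ε₁+1/ε_s−1 = 7.816, D₂ = 1/ε_s+1/ε₂−1 = 7.816.
Solve for T_s⁴: T_s⁴ = (D₂·T₁⁴ + D₁·T₂⁴)/(D₁+D₂) = 1.717×10¹² K⁴.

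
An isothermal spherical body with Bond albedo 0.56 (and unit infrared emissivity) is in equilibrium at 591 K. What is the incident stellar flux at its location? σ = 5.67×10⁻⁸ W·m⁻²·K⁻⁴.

S ≈ 62900 W/m²

(1−a)S·πr² = σ·4πr²·T⁴ ⇒ S = 4σT⁴/(1−a).
S = 4·5.67×10⁻⁸·1.220×10¹¹/0.440.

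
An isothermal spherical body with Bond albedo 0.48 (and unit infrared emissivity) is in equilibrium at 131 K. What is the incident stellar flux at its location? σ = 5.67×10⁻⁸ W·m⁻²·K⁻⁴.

(1−a)S·πr² = σ·4πr²·T⁴ ⇒ S = 4σT⁴/(1−a).
S = 4·5.67×10⁻⁸·2.945×10⁸/0.520.

S ≈ 128 W/m²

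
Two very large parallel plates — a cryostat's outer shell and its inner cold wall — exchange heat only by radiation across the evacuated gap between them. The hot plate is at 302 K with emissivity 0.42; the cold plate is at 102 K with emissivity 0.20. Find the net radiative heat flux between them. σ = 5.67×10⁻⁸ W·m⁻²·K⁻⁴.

q ≈ 73.0 W/m²

For two infinite grey parallel plates, q = σ(T₁⁴ − T₂⁴)/(1/ε₁ + 1/ε₂ − 1).
T₁⁴ − T₂⁴ = 8.318×10⁹ − 1.082×10⁸ = 8.210×10⁹ K⁴.
1/ε₁ + 1/ε₂ − 1 = 2.381 + 5.000 − 1 = 6.381.
q = 5.67×10⁻⁸ × 8.210×10⁹ / 6.381.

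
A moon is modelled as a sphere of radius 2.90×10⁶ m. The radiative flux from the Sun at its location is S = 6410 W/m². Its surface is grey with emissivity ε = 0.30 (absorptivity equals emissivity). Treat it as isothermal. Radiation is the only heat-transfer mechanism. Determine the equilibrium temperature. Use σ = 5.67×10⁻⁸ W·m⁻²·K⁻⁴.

T ≈ 410 K

At equilibrium, absorbed power = emitted power.
Absorbing cross-section = πr² = 2.642×10¹³ m²; emitting surface = 4πr² = 1.057×10¹⁴ m² (ratio 4).
εS·A_cross = εσ·A_surf·T⁴  ⇒  T⁴ = S/(4σ)   (ε cancels).
T⁴ = 6410/(4·5.67×10⁻⁸) = 2.826×10¹⁰ K⁴.
T = (2.826×10¹⁰)^(1/4).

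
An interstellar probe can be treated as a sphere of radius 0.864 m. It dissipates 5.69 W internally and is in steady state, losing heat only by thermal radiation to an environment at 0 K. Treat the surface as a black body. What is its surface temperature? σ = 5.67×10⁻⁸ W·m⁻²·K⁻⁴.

T ≈ 57.2 K

Steady state: internal power = radiated power, P = εσA T⁴.
Radiating area A = 4πr² = 9.381 m².
T⁴ = P/(εσA) = 5.69/(1.0·5.67×10⁻⁸·9.381) = 1.070×10⁷ K⁴.
T = (1.070×10⁷)^(1/4).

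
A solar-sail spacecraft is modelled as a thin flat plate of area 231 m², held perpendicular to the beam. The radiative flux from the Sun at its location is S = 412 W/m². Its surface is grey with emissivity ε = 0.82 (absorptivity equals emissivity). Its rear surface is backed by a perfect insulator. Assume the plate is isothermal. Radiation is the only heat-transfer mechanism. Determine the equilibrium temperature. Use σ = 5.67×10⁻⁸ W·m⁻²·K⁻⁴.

At equilibrium, absorbed power = emitted power.
Absorbing cross-section = A = 231.0 m²; emitting surface = A = 231.0 m² (ratio 1).
εS·A_cross = εσ·A_surf·T⁴  ⇒  T⁴ = S/(1σ)   (ε cancels).
T⁴ = 412/(1·5.67×10⁻⁸) = 7.266×10⁹ K⁴.
T = (7.266×10⁹)^(1/4).

T ≈ 292 K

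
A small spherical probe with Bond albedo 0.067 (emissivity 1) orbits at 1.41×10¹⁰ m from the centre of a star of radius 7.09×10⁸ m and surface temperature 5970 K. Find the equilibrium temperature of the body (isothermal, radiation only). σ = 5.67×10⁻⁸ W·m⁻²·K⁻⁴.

The star's surface emits σT_*⁴; at distance d the flux is S = σT_*⁴(R_*/d)².
S = 5.67×10⁻⁸·(5970)⁴·(7.09×10⁸/1.41×10¹⁰)² = 1.821×10⁵ W/m².
For an isothermal sphere T⁴ = (1−a)S/(4σ) = 7.492×10¹¹ K⁴.

T ≈ 930 K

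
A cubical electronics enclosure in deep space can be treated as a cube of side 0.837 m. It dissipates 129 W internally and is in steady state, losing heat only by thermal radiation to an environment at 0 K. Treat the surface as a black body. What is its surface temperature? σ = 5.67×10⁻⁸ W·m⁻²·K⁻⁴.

Steady state: internal power = radiated power, P = εσA T⁴.
Radiating area A = 6L² = 4.203 m².
T⁴ = P/(εσA) = 129/(1.0·5.67×10⁻⁸·4.203) = 5.413×10⁸ K⁴.
T = (5.413×10⁸)^(1/4).

T ≈ 153 K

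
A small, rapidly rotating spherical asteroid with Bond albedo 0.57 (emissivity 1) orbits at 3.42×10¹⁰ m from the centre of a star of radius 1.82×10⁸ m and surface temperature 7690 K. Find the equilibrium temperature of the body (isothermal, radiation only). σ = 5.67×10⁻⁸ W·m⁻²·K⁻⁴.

The star's surface emits σT_*⁴; at distance d the flux is S = σT_*⁴(R_*/d)².
S = 5.67×10⁻⁸·(7690)⁴·(1.82×10⁸/3.42×10¹⁰)² = 5615 W/m².
For an isothermal sphere T⁴ = (1−a)S/(4σ) = 1.065×10¹⁰ K⁴.

T ≈ 321 K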